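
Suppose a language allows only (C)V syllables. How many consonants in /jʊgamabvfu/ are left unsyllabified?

2

Under (C)V, the unsyllabifiable consonants are /b/, /v/ (no codas are permitted; onsets are limited to one consonant).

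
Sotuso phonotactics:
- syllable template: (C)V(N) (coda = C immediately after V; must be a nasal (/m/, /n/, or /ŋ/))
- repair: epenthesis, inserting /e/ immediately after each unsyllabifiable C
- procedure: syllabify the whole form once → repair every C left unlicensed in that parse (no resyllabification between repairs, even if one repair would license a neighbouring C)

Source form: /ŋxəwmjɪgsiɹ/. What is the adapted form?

ŋexəwemejɪgesiɹe

Syllabifying with onset maximization leaves /ŋ/, /w/, /m/, /g/, /ɹ/ stranded (only a nasal (/m/, /n/, or /ŋ/) is licensed in coda position; onsets are limited to one consonant).
Epenthesis after each stranded consonant: /ŋ/ → /ŋe/, /w/ → /we/, /m/ → /me/, /g/ → /ge/, /ɹ/ → /ɹe/.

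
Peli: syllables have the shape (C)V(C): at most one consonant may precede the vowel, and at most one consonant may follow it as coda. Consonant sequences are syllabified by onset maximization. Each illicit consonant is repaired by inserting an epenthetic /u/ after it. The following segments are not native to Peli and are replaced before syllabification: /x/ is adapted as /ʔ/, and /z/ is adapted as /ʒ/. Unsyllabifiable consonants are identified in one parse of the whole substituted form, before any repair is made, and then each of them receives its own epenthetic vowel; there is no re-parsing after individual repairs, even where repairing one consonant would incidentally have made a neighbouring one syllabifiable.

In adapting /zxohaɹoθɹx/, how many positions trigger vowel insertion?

After substitution the input is /ʒʔohaɹoθɹʔ/.
The unsyllabifiable consonants are /ʒ/, /ɹ/, /ʔ/; each receives one epenthetic vowel.

3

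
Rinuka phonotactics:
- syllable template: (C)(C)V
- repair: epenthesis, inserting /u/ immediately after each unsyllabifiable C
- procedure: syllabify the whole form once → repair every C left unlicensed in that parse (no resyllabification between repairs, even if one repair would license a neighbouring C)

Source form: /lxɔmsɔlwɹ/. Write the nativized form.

lxɔmsɔluwuɹu

Syllabifying with onset maximization leaves /l/, /w/, /ɹ/ stranded (no codas are permitted; onsets may contain at most 2 consonants).
Each unlicensed consonant becomes the onset of a new syllable: /l/ → /lu/, /w/ → /wu/, /ɹ/ → /ɹu/.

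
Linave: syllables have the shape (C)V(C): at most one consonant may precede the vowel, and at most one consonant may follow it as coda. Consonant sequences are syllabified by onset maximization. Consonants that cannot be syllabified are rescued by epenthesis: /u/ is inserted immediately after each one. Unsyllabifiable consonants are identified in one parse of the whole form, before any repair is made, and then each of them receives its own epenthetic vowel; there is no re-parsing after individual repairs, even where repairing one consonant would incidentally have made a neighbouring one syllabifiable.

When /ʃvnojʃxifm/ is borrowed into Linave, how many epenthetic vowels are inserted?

4

The unsyllabifiable consonants are /ʃ/, /v/, /ʃ/, /m/; each receives one epenthetic vowel.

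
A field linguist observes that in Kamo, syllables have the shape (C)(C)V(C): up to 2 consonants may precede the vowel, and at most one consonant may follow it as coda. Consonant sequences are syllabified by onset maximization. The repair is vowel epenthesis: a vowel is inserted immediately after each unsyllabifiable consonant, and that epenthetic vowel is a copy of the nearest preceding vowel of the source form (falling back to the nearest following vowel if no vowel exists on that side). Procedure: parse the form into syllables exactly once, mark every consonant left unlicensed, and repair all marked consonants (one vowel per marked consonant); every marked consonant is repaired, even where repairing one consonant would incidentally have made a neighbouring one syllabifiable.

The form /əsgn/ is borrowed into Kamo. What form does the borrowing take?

əsgənə

Syllabifying with onset maximization leaves /g/, /n/ stranded (at most one coda consonant is licensed; onsets may contain at most 2 consonants).
Each unlicensed consonant becomes the onset of a new syllable: /g/ → /gə/, /n/ → /nə/.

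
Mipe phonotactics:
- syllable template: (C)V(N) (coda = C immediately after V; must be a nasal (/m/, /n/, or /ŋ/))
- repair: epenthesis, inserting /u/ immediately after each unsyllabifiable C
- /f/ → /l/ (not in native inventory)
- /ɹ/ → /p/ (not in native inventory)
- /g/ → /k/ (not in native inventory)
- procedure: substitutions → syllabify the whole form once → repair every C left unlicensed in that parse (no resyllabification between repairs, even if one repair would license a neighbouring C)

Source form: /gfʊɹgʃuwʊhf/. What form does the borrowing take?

Substitution: /g/ → /k/, /f/ → /l/, /ɹ/ → /p/, giving /klʊpkʃuwʊhl/.
Syllabifying with onset maximization leaves /k/, /p/, /k/, /h/, /l/ stranded (only a nasal (/m/, /n/, or /ŋ/) is licensed in coda position; onsets are limited to one consonant).
Each unlicensed consonant becomes the onset of a new syllable: /k/ → /ku/, /p/ → /pu/, /k/ → /ku/, /h/ → /hu/, /l/ → /lu/.

kulʊpukuʃuwʊhulu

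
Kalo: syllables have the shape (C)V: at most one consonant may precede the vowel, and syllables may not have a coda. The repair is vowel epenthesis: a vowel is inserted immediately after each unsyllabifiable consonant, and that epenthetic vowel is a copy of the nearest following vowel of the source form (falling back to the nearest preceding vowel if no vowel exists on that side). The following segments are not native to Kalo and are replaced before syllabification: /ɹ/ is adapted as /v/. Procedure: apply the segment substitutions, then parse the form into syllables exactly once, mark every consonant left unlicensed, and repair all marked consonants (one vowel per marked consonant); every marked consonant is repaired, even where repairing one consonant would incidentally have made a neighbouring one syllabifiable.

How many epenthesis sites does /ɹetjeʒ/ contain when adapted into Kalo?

After substitution the input is /vetjeʒ/.
The unsyllabifiable consonants are /t/, /ʒ/; each receives one epenthetic vowel.

2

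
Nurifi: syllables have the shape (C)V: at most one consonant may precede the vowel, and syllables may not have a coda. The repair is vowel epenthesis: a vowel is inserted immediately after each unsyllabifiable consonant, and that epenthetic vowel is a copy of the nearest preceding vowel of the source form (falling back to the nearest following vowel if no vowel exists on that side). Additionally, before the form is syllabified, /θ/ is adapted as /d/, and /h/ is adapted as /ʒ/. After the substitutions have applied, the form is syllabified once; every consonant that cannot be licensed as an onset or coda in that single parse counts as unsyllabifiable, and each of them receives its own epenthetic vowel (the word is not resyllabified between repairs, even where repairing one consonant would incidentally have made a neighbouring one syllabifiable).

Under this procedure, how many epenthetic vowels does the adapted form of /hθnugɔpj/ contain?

After substitution the input is /ʒdnugɔpj/.
The unsyllabifiable consonants are /ʒ/, /d/, /p/, /j/; each receives one epenthetic vowel.

4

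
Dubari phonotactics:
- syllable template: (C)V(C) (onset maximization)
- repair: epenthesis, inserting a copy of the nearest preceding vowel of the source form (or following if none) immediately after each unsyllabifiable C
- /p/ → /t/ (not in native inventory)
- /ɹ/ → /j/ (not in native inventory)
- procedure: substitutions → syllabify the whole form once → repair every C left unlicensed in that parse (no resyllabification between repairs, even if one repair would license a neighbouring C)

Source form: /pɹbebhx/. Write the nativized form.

Substitution: /p/ → /t/, /ɹ/ → /j/, giving /tjbebhx/.
The consonants /t/, /j/, /h/, /x/ cannot be parsed into a legal (C)V(C) syllable (at most one coda consonant is licensed; onsets are limited to one consonant).
Epenthesis after each stranded consonant: /t/ → /te/, /j/ → /je/, /h/ → /he/, /x/ → /xe/.

tejebebhexe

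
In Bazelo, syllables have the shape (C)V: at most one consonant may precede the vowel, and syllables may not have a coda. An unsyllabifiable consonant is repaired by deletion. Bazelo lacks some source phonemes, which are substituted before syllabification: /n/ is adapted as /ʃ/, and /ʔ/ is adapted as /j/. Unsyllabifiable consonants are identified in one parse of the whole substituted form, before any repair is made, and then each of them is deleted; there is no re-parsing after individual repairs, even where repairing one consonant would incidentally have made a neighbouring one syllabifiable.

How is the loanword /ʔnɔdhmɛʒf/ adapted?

ʃɔmɛ

Substitution: /ʔ/ → /j/, /n/ → /ʃ/, giving /jʃɔdhmɛʒf/.
Under (C)V, the unsyllabifiable consonants are /j/, /d/, /h/, /ʒ/, /f/ (no codas are permitted; onsets are limited to one consonant).
Deleting the stranded consonants removes /j/, /d/, /h/, /ʒ/, /f/.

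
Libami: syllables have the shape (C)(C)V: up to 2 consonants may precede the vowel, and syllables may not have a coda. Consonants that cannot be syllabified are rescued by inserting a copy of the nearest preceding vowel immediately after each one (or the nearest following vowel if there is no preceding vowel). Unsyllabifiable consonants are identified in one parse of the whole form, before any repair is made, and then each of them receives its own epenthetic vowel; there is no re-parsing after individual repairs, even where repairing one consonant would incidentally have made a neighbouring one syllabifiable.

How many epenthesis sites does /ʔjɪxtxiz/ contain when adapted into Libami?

The unsyllabifiable consonants are /x/, /z/; each receives one epenthetic vowel.

2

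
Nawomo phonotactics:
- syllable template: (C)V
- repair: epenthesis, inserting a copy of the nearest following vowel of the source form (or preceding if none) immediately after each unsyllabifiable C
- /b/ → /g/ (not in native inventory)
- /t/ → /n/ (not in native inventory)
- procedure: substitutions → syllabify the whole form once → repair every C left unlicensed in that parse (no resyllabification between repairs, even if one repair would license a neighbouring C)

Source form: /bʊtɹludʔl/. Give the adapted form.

Substitution: /b/ → /g/, /t/ → /n/, giving /gʊnɹludʔl/.
Under (C)V, the unsyllabifiable consonants are /n/, /ɹ/, /d/, /ʔ/, /l/ (no codas are permitted; onsets are limited to one consonant).
Inserting the epenthetic vowel yields /n/ → /nu/, /ɹ/ → /ɹu/, /d/ → /du/, /ʔ/ → /ʔu/, /l/ → /lu/.

gʊnuɹuluduʔulu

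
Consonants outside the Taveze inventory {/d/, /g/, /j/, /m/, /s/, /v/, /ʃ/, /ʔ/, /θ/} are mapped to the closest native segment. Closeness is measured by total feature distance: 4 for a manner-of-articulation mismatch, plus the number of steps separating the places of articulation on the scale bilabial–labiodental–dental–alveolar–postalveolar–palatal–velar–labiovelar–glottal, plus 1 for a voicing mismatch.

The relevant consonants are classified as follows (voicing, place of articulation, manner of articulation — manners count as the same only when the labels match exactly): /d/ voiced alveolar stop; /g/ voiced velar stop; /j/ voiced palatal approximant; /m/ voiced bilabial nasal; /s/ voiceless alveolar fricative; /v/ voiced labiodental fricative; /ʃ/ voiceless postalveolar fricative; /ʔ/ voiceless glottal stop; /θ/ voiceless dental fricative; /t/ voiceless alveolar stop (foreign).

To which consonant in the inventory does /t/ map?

/d/ is closest: same manner (stop), place distance 0 (alveolar→alveolar), voicing differs (+1); total 1. Next closest is /g/ at distance 4.

d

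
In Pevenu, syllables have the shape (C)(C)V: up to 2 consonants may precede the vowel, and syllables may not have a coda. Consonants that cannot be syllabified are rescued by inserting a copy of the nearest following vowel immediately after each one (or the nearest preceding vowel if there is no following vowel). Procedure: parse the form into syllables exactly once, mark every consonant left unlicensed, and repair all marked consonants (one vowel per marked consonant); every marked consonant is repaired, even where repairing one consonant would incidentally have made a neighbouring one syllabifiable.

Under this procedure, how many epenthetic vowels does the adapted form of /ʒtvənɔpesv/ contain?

3

The unsyllabifiable consonants are /ʒ/, /s/, /v/; each receives one epenthetic vowel.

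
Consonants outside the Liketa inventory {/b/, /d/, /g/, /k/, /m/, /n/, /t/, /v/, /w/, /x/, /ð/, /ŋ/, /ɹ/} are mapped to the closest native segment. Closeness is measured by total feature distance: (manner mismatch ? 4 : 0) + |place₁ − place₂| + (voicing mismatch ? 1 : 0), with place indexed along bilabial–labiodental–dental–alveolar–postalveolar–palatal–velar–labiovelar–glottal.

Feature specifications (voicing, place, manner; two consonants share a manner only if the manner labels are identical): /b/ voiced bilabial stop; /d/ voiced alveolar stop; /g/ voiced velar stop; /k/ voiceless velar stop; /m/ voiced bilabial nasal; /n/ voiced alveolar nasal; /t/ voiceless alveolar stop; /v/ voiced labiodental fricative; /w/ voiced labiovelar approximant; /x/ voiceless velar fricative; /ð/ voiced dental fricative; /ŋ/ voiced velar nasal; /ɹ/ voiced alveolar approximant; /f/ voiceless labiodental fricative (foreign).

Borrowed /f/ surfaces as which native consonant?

/v/ is closest: same manner (fricative), place distance 0 (labiodental→labiodental), voicing differs (+1); total 1. Next closest is /ð/ at distance 2.

v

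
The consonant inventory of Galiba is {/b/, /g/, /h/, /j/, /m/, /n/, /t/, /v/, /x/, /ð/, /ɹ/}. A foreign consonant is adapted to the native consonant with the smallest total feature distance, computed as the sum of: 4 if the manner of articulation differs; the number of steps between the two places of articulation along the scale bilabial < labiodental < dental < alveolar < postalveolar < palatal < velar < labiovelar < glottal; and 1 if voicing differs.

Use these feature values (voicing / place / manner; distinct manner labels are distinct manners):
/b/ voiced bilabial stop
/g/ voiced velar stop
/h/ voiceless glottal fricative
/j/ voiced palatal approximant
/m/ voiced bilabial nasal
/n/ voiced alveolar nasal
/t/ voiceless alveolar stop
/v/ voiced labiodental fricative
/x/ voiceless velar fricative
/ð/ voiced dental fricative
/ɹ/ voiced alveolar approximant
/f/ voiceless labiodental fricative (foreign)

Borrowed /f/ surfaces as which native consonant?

/v/ is closest: same manner (fricative), place distance 0 (labiodental→labiodental), voicing differs (+1); total 1. Next closest is /ð/ at distance 2.

v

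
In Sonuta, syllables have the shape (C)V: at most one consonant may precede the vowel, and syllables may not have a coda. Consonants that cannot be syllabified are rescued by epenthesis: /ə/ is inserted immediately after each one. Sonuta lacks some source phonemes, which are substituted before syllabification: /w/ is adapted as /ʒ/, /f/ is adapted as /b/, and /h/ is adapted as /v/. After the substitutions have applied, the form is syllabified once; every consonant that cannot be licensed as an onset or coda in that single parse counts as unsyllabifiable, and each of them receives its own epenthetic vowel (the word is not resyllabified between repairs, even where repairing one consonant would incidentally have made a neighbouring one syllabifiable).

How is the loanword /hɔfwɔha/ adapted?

Substitution: /h/ → /v/, /f/ → /b/, /w/ → /ʒ/, giving /vɔbʒɔva/.
Syllabifying with onset maximization leaves /b/ stranded (no codas are permitted; onsets are limited to one consonant).
Each unlicensed consonant becomes the onset of a new syllable: /b/ → /bə/.

vɔbəʒɔva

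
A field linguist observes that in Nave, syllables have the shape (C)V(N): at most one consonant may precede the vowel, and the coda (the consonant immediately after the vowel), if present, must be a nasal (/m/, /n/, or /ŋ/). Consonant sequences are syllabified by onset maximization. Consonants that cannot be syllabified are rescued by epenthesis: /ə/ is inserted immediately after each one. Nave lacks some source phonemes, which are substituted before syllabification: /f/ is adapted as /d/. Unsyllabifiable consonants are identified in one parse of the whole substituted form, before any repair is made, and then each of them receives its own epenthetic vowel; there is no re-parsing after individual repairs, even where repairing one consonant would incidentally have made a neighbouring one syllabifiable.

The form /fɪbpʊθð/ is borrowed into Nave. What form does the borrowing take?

dɪbəpʊθəðə

Substitution: /f/ → /d/, giving /dɪbpʊθð/.
Syllabifying with onset maximization leaves /b/, /θ/, /ð/ stranded (only a nasal (/m/, /n/, or /ŋ/) is licensed in coda position; onsets are limited to one consonant).
Inserting the epenthetic vowel yields /b/ → /bə/, /θ/ → /θə/, /ð/ → /ðə/.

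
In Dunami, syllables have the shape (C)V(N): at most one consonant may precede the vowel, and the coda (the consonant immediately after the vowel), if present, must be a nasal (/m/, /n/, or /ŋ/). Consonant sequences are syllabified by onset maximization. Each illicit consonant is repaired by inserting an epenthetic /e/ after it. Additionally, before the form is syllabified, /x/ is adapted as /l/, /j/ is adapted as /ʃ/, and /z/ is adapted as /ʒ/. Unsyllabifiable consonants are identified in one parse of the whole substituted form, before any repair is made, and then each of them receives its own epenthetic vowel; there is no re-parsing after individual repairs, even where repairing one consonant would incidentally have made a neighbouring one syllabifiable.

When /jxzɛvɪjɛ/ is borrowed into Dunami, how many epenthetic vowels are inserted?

After substitution the input is /ʃlʒɛvɪʃɛ/.
The unsyllabifiable consonants are /ʃ/, /l/; each receives one epenthetic vowel.

2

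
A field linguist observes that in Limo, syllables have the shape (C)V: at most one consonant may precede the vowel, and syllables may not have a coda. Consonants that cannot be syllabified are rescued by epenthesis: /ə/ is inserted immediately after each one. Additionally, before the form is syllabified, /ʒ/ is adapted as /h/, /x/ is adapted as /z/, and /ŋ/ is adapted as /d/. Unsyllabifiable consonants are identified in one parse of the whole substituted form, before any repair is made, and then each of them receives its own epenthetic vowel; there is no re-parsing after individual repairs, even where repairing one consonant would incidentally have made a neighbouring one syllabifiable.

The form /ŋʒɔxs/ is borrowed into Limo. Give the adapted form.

Substitution: /ŋ/ → /d/, /ʒ/ → /h/, /x/ → /z/, giving /dhɔzs/.
Syllabifying with onset maximization leaves /d/, /z/, /s/ stranded (no codas are permitted; onsets are limited to one consonant).
Epenthesis after each stranded consonant: /d/ → /də/, /z/ → /zə/, /s/ → /sə/.

dəhɔzəsə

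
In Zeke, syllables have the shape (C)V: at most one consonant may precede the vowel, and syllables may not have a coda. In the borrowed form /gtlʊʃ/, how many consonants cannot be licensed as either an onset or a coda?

3

Under (C)V, the unsyllabifiable consonants are /g/, /t/, /ʃ/ (no codas are permitted; onsets are limited to one consonant).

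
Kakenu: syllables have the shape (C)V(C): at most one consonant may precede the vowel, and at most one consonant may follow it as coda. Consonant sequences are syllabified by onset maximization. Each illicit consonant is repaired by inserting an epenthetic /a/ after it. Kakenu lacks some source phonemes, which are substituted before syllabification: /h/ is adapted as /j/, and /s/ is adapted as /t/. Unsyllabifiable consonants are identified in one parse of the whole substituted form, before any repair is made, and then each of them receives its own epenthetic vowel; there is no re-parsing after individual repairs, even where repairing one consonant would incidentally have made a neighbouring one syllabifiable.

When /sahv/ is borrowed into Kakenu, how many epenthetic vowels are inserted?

1

After substitution the input is /tajv/.
The unsyllabifiable consonants are /v/; each receives one epenthetic vowel.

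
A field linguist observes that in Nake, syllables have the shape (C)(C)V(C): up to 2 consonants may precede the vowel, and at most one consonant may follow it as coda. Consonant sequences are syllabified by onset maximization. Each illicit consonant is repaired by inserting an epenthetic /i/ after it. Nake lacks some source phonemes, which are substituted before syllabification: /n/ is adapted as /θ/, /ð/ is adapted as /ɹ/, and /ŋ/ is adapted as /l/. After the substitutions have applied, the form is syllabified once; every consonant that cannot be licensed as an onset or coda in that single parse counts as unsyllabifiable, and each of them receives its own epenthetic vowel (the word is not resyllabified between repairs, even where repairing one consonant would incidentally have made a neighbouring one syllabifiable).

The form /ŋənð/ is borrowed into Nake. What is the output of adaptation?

Substitution: /ŋ/ → /l/, /n/ → /θ/, /ð/ → /ɹ/, giving /ləθɹ/.
Under (C)(C)V(C), the unsyllabifiable consonants are /ɹ/ (at most one coda consonant is licensed; onsets may contain at most 2 consonants).
Each unlicensed consonant becomes the onset of a new syllable: /ɹ/ → /ɹi/.

ləθɹi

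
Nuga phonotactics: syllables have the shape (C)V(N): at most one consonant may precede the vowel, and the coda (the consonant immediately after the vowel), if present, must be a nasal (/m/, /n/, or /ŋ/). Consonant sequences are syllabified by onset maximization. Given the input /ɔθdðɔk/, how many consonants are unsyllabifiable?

Under (C)V(N), the unsyllabifiable consonants are /θ/, /d/, /k/ (only a nasal (/m/, /n/, or /ŋ/) is licensed in coda position; onsets are limited to one consonant).

3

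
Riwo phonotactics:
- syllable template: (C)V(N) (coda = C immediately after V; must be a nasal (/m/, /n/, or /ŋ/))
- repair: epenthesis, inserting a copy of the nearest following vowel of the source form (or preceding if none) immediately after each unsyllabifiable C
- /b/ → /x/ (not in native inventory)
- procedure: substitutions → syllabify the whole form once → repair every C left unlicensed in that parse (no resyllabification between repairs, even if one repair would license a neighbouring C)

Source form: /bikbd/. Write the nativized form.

Substitution: /b/ → /x/, giving /xikxd/.
The consonants /k/, /x/, /d/ cannot be parsed into a legal (C)V(N) syllable (only a nasal (/m/, /n/, or /ŋ/) is licensed in coda position; onsets are limited to one consonant).
Epenthesis after each stranded consonant: /k/ → /ki/, /x/ → /xi/, /d/ → /di/.

xikixidi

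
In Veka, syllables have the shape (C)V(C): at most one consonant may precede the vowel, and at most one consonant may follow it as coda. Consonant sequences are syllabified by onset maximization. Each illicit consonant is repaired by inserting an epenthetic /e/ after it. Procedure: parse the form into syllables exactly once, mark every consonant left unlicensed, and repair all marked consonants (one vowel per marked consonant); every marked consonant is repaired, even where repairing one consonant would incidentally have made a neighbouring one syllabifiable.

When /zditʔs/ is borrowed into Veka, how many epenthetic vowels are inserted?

3

The unsyllabifiable consonants are /z/, /ʔ/, /s/; each receives one epenthetic vowel.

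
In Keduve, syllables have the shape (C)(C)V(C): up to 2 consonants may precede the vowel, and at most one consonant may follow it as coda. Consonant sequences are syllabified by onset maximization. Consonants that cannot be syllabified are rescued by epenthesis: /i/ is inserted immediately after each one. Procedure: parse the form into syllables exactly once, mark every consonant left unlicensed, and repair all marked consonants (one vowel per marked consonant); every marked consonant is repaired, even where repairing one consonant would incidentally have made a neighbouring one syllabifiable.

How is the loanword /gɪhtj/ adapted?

Under (C)(C)V(C), the unsyllabifiable consonants are /t/, /j/ (at most one coda consonant is licensed; onsets may contain at most 2 consonants).
Epenthesis after each stranded consonant: /t/ → /ti/, /j/ → /ji/.

gɪhtiji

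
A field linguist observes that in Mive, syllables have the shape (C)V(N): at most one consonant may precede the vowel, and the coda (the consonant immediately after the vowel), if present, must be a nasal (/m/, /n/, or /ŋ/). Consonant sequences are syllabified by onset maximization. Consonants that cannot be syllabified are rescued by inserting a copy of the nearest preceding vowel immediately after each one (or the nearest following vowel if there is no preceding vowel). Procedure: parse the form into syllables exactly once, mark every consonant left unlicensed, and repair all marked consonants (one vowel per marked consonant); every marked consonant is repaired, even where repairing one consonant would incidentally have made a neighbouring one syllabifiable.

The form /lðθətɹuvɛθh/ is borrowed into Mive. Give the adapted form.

ləðəθətəɹuvɛθɛhɛ

Under (C)V(N), the unsyllabifiable consonants are /l/, /ð/, /t/, /θ/, /h/ (only a nasal (/m/, /n/, or /ŋ/) is licensed in coda position; onsets are limited to one consonant).
Epenthesis after each stranded consonant: /l/ → /lə/, /ð/ → /ðə/, /t/ → /tə/, /θ/ → /θɛ/, /h/ → /hɛ/.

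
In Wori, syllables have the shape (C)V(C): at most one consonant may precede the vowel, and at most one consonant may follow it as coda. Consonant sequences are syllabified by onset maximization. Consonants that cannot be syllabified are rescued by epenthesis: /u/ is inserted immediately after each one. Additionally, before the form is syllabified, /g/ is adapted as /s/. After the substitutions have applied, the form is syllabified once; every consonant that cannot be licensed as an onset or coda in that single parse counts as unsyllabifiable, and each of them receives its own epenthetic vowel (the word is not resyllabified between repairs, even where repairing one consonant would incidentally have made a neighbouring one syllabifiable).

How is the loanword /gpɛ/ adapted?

supɛ

Substitution: /g/ → /s/, giving /spɛ/.
Syllabifying with onset maximization leaves /s/ stranded (at most one coda consonant is licensed; onsets are limited to one consonant).
Epenthesis after each stranded consonant: /s/ → /su/.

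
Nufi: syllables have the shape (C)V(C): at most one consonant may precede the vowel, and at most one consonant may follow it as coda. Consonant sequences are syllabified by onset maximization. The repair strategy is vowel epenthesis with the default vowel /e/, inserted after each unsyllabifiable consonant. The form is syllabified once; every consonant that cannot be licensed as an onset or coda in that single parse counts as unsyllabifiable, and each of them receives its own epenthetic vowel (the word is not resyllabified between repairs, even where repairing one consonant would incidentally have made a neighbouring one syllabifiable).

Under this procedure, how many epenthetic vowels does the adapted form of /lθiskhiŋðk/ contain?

4

The unsyllabifiable consonants are /l/, /k/, /ð/, /k/; each receives one epenthetic vowel.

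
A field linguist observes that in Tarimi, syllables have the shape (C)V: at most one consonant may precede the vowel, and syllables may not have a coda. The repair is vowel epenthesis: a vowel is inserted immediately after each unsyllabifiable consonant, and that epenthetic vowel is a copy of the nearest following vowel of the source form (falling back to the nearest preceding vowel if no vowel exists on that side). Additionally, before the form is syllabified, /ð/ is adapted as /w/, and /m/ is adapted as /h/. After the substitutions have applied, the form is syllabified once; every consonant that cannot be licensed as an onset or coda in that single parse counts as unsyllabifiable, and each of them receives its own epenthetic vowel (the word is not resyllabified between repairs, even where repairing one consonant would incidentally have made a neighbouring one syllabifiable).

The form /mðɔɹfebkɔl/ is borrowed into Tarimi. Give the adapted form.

Substitution: /m/ → /h/, /ð/ → /w/, giving /hwɔɹfebkɔl/.
Syllabifying with onset maximization leaves /h/, /ɹ/, /b/, /l/ stranded (no codas are permitted; onsets are limited to one consonant).
Epenthesis after each stranded consonant: /h/ → /hɔ/, /ɹ/ → /ɹe/, /b/ → /bɔ/, /l/ → /lɔ/.

hɔwɔɹefebɔkɔlɔ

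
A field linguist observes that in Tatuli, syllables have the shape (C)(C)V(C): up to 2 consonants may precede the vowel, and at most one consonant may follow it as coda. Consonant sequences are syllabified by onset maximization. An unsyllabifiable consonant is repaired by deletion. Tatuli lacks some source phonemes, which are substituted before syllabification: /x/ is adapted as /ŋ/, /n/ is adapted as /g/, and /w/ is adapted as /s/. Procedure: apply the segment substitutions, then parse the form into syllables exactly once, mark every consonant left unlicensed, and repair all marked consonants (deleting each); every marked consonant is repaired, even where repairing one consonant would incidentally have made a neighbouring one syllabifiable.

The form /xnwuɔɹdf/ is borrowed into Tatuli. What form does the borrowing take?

gsuɔɹ

Substitution: /x/ → /ŋ/, /n/ → /g/, /w/ → /s/, giving /ŋgsuɔɹdf/.
Under (C)(C)V(C), the unsyllabifiable consonants are /ŋ/, /d/, /f/ (at most one coda consonant is licensed; onsets may contain at most 2 consonants).
Deletion applies to /ŋ/, /d/, /f/.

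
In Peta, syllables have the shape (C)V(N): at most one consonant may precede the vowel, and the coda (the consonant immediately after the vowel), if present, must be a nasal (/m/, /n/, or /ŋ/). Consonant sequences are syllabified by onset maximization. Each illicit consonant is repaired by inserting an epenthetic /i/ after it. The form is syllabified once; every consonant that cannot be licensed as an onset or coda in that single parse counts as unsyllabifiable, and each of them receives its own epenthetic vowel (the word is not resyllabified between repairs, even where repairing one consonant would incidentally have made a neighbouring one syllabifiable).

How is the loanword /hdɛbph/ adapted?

The consonants /h/, /b/, /p/, /h/ cannot be parsed into a legal (C)V(N) syllable (only a nasal (/m/, /n/, or /ŋ/) is licensed in coda position; onsets are limited to one consonant).
Epenthesis after each stranded consonant: /h/ → /hi/, /b/ → /bi/, /p/ → /pi/, /h/ → /hi/.

hidɛbipihi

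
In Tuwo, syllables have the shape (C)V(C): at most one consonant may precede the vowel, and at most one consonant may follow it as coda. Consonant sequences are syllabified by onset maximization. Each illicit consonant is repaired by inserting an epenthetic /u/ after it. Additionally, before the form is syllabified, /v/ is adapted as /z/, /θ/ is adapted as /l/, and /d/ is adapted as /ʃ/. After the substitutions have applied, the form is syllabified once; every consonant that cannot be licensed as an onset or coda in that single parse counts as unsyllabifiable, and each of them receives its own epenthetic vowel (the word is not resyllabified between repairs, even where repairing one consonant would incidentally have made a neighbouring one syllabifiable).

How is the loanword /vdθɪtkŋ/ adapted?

Substitution: /v/ → /z/, /d/ → /ʃ/, /θ/ → /l/, giving /zʃlɪtkŋ/.
Syllabifying with onset maximization leaves /z/, /ʃ/, /k/, /ŋ/ stranded (at most one coda consonant is licensed; onsets are limited to one consonant).
Inserting the epenthetic vowel yields /z/ → /zu/, /ʃ/ → /ʃu/, /k/ → /ku/, /ŋ/ → /ŋu/.

zuʃulɪtkuŋu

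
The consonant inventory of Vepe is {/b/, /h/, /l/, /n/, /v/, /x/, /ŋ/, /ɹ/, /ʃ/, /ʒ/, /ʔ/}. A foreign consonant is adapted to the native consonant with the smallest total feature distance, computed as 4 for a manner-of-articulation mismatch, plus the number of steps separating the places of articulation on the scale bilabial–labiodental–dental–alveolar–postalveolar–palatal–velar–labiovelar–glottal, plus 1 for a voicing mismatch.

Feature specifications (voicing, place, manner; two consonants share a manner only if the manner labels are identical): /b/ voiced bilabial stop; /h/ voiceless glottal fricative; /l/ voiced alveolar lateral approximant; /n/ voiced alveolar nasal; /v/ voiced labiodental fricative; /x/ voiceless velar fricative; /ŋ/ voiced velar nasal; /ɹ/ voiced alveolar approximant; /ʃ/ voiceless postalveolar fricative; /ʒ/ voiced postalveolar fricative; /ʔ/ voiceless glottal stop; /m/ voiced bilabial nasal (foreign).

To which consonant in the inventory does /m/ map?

n

/n/ is closest: same manner (nasal), place distance 3 (bilabial→alveolar), same voicing; total 3. Next closest is /b/ at distance 4.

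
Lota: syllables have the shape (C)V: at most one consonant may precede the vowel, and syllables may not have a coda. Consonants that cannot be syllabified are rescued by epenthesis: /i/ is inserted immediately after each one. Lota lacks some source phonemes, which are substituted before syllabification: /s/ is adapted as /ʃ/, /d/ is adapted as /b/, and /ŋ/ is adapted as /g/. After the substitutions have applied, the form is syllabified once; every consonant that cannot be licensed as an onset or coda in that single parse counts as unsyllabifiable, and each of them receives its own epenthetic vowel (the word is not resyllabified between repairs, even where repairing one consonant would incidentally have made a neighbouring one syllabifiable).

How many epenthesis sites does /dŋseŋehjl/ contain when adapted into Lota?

5

After substitution the input is /bgʃegehjl/.
The unsyllabifiable consonants are /b/, /g/, /h/, /j/, /l/; each receives one epenthetic vowel.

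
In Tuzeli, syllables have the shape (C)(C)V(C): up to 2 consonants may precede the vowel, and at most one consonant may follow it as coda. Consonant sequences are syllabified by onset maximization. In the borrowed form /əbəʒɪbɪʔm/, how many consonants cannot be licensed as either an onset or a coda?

1

The consonants /m/ cannot be parsed into a legal (C)(C)V(C) syllable (at most one coda consonant is licensed; onsets may contain at most 2 consonants).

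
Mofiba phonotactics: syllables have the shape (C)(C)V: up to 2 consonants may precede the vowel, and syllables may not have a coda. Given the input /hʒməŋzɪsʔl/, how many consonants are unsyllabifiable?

4

Syllabifying with onset maximization leaves /h/, /s/, /ʔ/, /l/ stranded (no codas are permitted; onsets may contain at most 2 consonants).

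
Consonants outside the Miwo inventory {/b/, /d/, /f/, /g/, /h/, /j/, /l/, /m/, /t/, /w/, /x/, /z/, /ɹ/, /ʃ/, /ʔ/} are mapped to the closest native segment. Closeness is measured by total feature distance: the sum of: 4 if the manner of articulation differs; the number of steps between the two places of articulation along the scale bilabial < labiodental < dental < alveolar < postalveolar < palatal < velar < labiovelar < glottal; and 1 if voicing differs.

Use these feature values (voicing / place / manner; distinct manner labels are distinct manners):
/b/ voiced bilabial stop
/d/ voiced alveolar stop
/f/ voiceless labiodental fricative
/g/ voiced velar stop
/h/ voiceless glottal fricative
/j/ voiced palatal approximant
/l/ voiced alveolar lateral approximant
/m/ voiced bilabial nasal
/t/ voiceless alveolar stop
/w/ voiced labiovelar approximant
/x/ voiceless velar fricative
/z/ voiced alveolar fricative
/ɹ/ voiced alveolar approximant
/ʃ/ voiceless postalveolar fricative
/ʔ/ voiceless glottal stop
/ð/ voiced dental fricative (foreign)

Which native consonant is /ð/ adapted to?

z

/z/ is closest: same manner (fricative), place distance 1 (dental→alveolar), same voicing; total 1. Next closest is /f/ at distance 2.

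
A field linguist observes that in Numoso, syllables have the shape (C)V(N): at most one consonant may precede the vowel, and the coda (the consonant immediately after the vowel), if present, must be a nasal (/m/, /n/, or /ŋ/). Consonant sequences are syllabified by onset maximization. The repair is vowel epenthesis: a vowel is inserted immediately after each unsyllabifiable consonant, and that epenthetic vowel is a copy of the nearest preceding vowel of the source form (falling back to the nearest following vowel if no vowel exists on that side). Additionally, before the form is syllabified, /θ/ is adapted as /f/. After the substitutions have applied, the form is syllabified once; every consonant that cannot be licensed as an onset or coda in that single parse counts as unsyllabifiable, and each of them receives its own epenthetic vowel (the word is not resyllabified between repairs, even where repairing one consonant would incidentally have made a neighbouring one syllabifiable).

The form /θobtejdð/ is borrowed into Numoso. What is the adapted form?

fobotejedeðe

Substitution: /θ/ → /f/, giving /fobtejdð/.
The consonants /b/, /j/, /d/, /ð/ cannot be parsed into a legal (C)V(N) syllable (only a nasal (/m/, /n/, or /ŋ/) is licensed in coda position; onsets are limited to one consonant).
Inserting the epenthetic vowel yields /b/ → /bo/, /j/ → /je/, /d/ → /de/, /ð/ → /ðe/.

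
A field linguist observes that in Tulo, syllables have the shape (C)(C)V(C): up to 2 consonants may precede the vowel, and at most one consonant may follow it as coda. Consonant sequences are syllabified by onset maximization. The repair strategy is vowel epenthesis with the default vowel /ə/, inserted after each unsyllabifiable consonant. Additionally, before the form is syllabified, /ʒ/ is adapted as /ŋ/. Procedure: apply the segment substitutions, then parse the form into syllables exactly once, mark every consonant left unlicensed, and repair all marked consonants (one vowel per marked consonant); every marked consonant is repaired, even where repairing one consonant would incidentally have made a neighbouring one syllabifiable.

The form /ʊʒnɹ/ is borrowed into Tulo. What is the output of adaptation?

Substitution: /ʒ/ → /ŋ/, giving /ʊŋnɹ/.
Syllabifying with onset maximization leaves /n/, /ɹ/ stranded (at most one coda consonant is licensed; onsets may contain at most 2 consonants).
Inserting the epenthetic vowel yields /n/ → /nə/, /ɹ/ → /ɹə/.

ʊŋnəɹə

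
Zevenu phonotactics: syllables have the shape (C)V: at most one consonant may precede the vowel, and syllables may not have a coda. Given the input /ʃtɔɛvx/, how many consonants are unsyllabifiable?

Syllabifying with onset maximization leaves /ʃ/, /v/, /x/ stranded (no codas are permitted; onsets are limited to one consonant).

3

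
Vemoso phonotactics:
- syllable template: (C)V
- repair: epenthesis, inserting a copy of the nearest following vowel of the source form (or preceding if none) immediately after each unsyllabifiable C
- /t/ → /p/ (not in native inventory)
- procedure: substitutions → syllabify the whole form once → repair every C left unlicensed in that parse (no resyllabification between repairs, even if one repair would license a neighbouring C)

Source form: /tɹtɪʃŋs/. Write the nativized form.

Substitution: /t/ → /p/, giving /pɹpɪʃŋs/.
The consonants /p/, /ɹ/, /ʃ/, /ŋ/, /s/ cannot be parsed into a legal (C)V syllable (no codas are permitted; onsets are limited to one consonant).
Epenthesis after each stranded consonant: /p/ → /pɪ/, /ɹ/ → /ɹɪ/, /ʃ/ → /ʃɪ/, /ŋ/ → /ŋɪ/, /s/ → /sɪ/.

pɪɹɪpɪʃɪŋɪsɪ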